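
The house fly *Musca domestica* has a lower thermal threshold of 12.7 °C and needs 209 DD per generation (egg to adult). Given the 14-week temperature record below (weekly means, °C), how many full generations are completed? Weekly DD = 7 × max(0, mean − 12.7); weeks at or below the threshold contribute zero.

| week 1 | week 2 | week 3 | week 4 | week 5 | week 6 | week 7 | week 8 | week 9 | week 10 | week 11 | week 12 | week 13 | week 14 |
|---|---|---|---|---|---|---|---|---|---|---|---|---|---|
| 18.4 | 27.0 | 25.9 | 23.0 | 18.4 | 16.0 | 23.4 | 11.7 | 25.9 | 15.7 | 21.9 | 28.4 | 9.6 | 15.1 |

3 generations

Weekly DD (7 × max(0, T̄ − 12.7)): 39.9, 100.1, 92.4, 72.1, 39.9, 23.1, 74.9, 0.0, 92.4, 21.0, 64.4, 109.9, 0.0, 16.8.
Season total = 746.9 DD.
Complete generations = ⌊746.9 / 209⌋ = 3.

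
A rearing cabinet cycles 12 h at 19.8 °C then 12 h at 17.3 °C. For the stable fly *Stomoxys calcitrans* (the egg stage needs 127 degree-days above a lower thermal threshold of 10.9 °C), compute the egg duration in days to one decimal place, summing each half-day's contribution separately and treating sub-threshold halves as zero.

16.6 days

Day half: max(0, 19.8 − 10.9) × 0.5 = 8.9 × 0.5 = 4.45 DD.
Night half: max(0, 17.3 − 10.9) × 0.5 = 6.4 × 0.5 = 3.20 DD.
Per 24 h: 7.65 DD/day.
Duration = 127 / 7.65 = 16.601 ≈ 16.6 days.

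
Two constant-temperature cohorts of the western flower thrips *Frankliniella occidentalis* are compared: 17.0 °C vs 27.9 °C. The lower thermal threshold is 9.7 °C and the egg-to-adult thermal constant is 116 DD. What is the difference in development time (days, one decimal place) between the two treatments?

9.5 days

At 17.0 °C: 116 / (17.0 − 9.7) = 116 / 7.3 = 15.890 d.
At 27.9 °C: 116 / (27.9 − 9.7) = 116 / 18.2 = 6.374 d.
Difference = |15.890 − 6.374| = 9.517 ≈ 9.5 days.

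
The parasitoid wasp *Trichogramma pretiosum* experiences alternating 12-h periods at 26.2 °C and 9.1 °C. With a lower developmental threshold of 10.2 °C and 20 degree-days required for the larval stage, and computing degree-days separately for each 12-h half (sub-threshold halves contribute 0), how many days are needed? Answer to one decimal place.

2.5 days

Day half: max(0, 26.2 − 10.2) × 0.5 = 16.0 × 0.5 = 8.00 DD.
Night half: max(0, 9.1 − 10.2) × 0.5 = 0.0 × 0.5 = 0.00 DD.
Per 24 h: 8.00 DD/day.
Duration = 20 / 8.00 = 2.500 ≈ 2.5 days.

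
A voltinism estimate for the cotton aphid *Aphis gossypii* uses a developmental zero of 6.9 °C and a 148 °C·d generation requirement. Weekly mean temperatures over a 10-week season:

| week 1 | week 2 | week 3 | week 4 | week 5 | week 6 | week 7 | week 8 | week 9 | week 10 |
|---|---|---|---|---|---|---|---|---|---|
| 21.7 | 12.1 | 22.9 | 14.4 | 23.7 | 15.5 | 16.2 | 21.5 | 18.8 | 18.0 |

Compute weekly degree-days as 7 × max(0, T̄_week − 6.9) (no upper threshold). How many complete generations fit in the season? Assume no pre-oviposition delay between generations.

5 generations

Weekly DD (7 × max(0, T̄ − 6.9)): 103.6, 36.4, 112.0, 52.5, 117.6, 60.2, 65.1, 102.2, 83.3, 77.7.
Season total = 810.6 DD.
Complete generations = ⌊810.6 / 148⌋ = 5.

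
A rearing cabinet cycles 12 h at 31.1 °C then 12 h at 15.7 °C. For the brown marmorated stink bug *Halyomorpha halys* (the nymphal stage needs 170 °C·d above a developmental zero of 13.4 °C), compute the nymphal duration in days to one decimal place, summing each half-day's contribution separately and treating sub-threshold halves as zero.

Day half: max(0, 31.1 − 13.4) × 0.5 = 17.7 × 0.5 = 8.85 DD.
Night half: max(0, 15.7 − 13.4) × 0.5 = 2.3 × 0.5 = 1.15 DD.
Per 24 h: 10.00 DD/day.
Duration = 170 / 10.00 = 17.000 ≈ 17.0 days.

17.0 days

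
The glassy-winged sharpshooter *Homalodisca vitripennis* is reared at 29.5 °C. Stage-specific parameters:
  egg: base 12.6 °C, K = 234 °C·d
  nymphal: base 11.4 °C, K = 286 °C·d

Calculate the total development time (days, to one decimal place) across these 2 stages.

egg: 234 / (29.5 − 12.6) = 234 / 16.9 = 13.846 d.
nymphal: 286 / (29.5 − 11.4) = 286 / 18.1 = 15.801 d.
Sum = 29.647 ≈ 29.6 days.

29.6 days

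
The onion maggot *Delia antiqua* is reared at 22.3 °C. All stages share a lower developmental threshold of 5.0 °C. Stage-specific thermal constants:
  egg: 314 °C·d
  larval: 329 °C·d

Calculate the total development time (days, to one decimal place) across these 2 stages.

37.2 days

Daily accumulation at 22.3 °C = 22.3 − 5.0 = 17.3 DD/day.
Total K = 314 + 329 = 643 DD.
Total duration = 643 / 17.3 = 37.168 ≈ 37.2 days.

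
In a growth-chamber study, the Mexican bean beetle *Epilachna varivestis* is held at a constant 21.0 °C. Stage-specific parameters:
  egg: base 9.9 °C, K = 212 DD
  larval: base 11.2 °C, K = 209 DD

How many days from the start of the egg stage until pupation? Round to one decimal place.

40.4 days

egg: 212 / (21.0 − 9.9) = 212 / 11.1 = 19.099 d.
larval: 209 / (21.0 − 11.2) = 209 / 9.8 = 21.327 d.
Sum = 40.426 ≈ 40.4 days.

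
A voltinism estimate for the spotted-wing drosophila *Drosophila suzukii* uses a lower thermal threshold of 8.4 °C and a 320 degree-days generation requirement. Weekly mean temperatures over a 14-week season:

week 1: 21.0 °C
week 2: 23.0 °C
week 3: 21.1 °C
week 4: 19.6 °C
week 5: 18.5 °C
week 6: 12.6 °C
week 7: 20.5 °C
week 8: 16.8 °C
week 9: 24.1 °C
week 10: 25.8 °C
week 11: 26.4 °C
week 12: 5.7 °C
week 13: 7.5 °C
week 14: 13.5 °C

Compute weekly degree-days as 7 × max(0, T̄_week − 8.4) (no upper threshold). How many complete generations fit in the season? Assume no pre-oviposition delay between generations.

Weekly DD (7 × max(0, T̄ − 8.4)): 88.2, 102.2, 88.9, 78.4, 70.7, 29.4, 84.7, 58.8, 109.9, 121.8, 126.0, 0.0, 0.0, 35.7.
Season total = 994.7 DD.
Complete generations = ⌊994.7 / 320⌋ = 3.

3 generations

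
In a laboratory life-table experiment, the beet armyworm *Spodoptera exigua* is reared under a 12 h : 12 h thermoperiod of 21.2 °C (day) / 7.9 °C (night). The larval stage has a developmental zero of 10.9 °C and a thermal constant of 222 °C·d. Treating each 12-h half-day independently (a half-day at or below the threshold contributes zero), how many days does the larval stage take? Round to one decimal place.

43.1 days

Day half: max(0, 21.2 − 10.9) × 0.5 = 10.3 × 0.5 = 5.15 DD.
Night half: max(0, 7.9 − 10.9) × 0.5 = 0.0 × 0.5 = 0.00 DD.
Per 24 h: 5.15 DD/day.
Duration = 222 / 5.15 = 43.107 ≈ 43.1 days.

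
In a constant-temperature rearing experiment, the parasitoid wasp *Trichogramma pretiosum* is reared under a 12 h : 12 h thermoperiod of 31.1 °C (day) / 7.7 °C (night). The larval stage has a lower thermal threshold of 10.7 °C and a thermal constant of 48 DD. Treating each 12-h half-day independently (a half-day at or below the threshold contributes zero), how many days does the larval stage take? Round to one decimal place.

Day half: max(0, 31.1 − 10.7) × 0.5 = 20.4 × 0.5 = 10.20 DD.
Night half: max(0, 7.7 − 10.7) × 0.5 = 0.0 × 0.5 = 0.00 DD.
Per 24 h: 10.20 DD/day.
Duration = 48 / 10.20 = 4.706 ≈ 4.7 days.

4.7 days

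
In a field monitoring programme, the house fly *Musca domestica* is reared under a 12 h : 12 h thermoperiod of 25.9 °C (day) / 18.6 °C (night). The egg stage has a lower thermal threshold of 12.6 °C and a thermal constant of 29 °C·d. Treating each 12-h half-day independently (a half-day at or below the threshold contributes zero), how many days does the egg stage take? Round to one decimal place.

3.0 days

Day half: max(0, 25.9 − 12.6) × 0.5 = 13.3 × 0.5 = 6.65 DD.
Night half: max(0, 18.6 − 12.6) × 0.5 = 6.0 × 0.5 = 3.00 DD.
Per 24 h: 9.65 DD/day.
Duration = 29 / 9.65 = 3.005 ≈ 3.0 days.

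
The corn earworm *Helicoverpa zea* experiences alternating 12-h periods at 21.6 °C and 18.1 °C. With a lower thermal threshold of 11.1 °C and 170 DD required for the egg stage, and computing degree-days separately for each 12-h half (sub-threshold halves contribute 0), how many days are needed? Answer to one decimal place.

19.4 days

Day half: max(0, 21.6 − 11.1) × 0.5 = 10.5 × 0.5 = 5.25 DD.
Night half: max(0, 18.1 − 11.1) × 0.5 = 7.0 × 0.5 = 3.50 DD.
Per 24 h: 8.75 DD/day.
Duration = 170 / 8.75 = 19.429 ≈ 19.4 days.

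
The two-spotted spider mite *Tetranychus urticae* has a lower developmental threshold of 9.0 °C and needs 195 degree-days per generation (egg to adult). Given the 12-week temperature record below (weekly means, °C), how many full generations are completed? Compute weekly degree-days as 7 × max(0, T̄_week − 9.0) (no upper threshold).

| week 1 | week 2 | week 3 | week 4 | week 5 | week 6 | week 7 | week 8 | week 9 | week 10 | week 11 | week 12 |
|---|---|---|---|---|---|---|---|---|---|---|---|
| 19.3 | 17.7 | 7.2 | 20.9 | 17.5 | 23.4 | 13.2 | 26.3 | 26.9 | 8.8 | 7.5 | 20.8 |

Weekly DD (7 × max(0, T̄ − 9.0)): 72.1, 60.9, 0.0, 83.3, 59.5, 100.8, 29.4, 121.1, 125.3, 0.0, 0.0, 82.6.
Season total = 735.0 DD.
Complete generations = ⌊735.0 / 195⌋ = 3.

3 generations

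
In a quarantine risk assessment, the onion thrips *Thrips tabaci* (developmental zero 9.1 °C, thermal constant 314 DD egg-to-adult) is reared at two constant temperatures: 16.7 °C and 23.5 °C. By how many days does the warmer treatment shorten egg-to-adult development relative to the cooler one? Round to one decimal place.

At 16.7 °C: 314 / (16.7 − 9.1) = 314 / 7.6 = 41.316 d.
At 23.5 °C: 314 / (23.5 − 9.1) = 314 / 14.4 = 21.806 d.
Difference = |41.316 − 21.806| = 19.510 ≈ 19.5 days.

19.5 days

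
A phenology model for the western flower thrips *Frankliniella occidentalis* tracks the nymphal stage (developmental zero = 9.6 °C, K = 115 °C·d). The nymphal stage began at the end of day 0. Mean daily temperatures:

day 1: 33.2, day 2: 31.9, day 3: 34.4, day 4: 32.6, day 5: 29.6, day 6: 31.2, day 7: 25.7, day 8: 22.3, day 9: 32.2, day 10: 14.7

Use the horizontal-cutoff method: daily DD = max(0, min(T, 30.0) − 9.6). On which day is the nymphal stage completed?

day 6

Daily DD above 9.6 °C (capped at 20.4): 20.4, 20.4, 20.4, 20.4, 20.0, 20.4, 16.1, 12.7, 20.4, 5.1.
Cumulative: 20.4, 40.8, 61.2, 81.6, 101.6, 122.0, 138.1, 150.8, 171.2, 176.3.
The total first reaches 115 DD on day 6.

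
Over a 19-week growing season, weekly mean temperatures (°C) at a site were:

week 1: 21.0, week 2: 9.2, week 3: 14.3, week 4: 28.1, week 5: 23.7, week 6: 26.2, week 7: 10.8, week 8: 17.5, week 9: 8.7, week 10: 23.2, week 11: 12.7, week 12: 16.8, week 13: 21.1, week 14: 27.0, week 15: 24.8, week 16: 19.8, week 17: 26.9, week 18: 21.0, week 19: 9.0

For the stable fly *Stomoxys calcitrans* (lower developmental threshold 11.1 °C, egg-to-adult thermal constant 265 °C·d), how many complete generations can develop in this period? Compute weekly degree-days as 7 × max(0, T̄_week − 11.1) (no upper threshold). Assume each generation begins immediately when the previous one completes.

4 generations

Weekly DD (7 × max(0, T̄ − 11.1)): 69.3, 0.0, 22.4, 119.0, 88.2, 105.7, 0.0, 44.8, 0.0, 84.7, 11.2, 39.9, 70.0, 111.3, 95.9, 60.9, 110.6, 69.3, 0.0.
Season total = 1103.2 DD.
Complete generations = ⌊1103.2 / 265⌋ = 4.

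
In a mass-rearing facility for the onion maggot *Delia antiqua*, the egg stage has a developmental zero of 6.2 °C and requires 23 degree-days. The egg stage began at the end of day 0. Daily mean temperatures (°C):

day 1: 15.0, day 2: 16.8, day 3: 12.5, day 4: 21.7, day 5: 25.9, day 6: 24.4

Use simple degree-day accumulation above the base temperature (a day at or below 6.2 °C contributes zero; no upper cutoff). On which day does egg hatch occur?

day 3

Daily DD above 6.2 °C: 8.8, 10.6, 6.3, 15.5, 19.7, 18.2.
Cumulative: 8.8, 19.4, 25.7, 41.2, 60.9, 79.1.
The total first reaches 23 DD on day 3.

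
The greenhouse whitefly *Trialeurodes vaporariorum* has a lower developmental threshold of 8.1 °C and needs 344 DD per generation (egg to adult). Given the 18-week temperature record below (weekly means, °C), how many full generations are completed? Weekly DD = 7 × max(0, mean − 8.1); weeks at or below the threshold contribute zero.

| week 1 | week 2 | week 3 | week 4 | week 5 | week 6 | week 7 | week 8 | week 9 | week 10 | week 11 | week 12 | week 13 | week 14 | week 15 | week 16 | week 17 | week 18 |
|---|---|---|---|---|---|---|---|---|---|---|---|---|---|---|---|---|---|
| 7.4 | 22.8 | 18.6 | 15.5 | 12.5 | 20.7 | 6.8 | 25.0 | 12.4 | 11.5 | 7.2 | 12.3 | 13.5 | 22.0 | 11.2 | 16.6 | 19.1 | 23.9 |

Weekly DD (7 × max(0, T̄ − 8.1)): 0.0, 102.9, 73.5, 51.8, 30.8, 88.2, 0.0, 118.3, 30.1, 23.8, 0.0, 29.4, 37.8, 97.3, 21.7, 59.5, 77.0, 110.6.
Season total = 952.7 DD.
Complete generations = ⌊952.7 / 344⌋ = 2.

2 generations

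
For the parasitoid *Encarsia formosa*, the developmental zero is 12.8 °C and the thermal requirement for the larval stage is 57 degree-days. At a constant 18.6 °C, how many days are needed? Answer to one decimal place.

9.8 days

Daily accumulation = 18.6 − 12.8 = 5.8 DD/day.
Duration = 57 / 5.8 = 9.828 ≈ 9.8 days.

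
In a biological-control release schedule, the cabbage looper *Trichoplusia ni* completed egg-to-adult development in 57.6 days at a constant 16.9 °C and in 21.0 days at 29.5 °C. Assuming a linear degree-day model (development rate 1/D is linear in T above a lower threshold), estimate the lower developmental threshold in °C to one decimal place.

Under the model K = D·(T − T_b), so D₁·(T₁ − T_b) = D₂·(T₂ − T_b).
57.6·(16.9 − T_b) = 21.0·(29.5 − T_b)
T_b = (57.6·16.9 − 21.0·29.5) / (57.6 − 21.0) = 353.94 / 36.6 = 9.670 °C ≈ 9.7 °C.

9.7 °C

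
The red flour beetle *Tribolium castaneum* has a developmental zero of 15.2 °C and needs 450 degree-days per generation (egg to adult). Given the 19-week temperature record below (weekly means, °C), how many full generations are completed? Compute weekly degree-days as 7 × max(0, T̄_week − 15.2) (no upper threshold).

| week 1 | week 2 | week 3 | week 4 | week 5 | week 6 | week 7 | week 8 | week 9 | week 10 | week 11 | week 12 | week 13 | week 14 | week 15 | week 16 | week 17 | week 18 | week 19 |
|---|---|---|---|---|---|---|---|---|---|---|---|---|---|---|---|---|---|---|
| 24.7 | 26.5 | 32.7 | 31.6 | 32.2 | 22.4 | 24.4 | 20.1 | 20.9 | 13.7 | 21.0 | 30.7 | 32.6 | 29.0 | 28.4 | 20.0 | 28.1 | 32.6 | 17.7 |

Weekly DD (7 × max(0, T̄ − 15.2)): 66.5, 79.1, 122.5, 114.8, 119.0, 50.4, 64.4, 34.3, 39.9, 0.0, 40.6, 108.5, 121.8, 96.6, 92.4, 33.6, 90.3, 121.8, 17.5.
Season total = 1414.0 DD.
Complete generations = ⌊1414.0 / 450⌋ = 3.

3 generations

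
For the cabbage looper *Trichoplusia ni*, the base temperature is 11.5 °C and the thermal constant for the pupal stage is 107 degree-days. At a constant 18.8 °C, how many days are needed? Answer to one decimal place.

14.7 days

Daily accumulation = 18.8 − 11.5 = 7.3 DD/day.
Duration = 107 / 7.3 = 14.658 ≈ 14.7 days.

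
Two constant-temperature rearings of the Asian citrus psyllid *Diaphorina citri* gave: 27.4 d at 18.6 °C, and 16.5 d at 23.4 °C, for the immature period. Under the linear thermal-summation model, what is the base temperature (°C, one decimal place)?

11.3 °C

Equal thermal constants: D₁(T₁ − T_b) = D₂(T₂ − T_b).
27.4·(18.6 − T_b) = 16.5·(23.4 − T_b)
T_b = (27.4·18.6 − 16.5·23.4) / (27.4 − 16.5) = 123.54 / 10.9 = 11.334 °C ≈ 11.3 °C.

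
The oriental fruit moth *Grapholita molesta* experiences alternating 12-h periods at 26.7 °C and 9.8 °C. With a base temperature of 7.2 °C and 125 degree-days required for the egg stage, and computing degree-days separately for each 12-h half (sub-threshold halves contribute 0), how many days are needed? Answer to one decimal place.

Day half: max(0, 26.7 − 7.2) × 0.5 = 19.5 × 0.5 = 9.75 DD.
Night half: max(0, 9.8 − 7.2) × 0.5 = 2.6 × 0.5 = 1.30 DD.
Per 24 h: 11.05 DD/day.
Duration = 125 / 11.05 = 11.312 ≈ 11.3 days.

11.3 days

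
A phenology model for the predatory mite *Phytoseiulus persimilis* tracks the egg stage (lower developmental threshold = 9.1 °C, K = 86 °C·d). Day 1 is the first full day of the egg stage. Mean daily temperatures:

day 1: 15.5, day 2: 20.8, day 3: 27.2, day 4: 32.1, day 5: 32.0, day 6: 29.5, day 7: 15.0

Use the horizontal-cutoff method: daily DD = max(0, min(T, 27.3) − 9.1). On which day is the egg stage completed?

Daily DD above 9.1 °C (capped at 18.2): 6.4, 11.7, 18.1, 18.2, 18.2, 18.2, 5.9.
Cumulative: 6.4, 18.1, 36.2, 54.4, 72.6, 90.8, 96.7.
The total first reaches 86 DD on day 6.

day 6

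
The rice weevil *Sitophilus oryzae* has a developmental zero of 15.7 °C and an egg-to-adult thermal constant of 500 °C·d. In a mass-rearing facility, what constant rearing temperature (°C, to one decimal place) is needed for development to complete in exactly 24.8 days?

35.9 °C

Required daily accumulation = 500 / 24.8 = 20.161 DD/day.
T = T_base + 20.161 = 15.7 + 20.161 = 35.861 ≈ 35.9 °C.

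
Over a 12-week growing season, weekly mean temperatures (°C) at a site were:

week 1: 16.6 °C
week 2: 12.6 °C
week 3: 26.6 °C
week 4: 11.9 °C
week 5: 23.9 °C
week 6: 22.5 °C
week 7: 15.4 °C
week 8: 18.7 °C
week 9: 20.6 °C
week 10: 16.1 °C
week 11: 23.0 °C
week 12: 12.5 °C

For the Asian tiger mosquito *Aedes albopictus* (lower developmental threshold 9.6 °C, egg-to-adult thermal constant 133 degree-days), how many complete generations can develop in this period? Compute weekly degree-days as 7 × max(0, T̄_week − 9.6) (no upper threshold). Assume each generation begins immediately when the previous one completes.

5 generations

Weekly DD (7 × max(0, T̄ − 9.6)): 49.0, 21.0, 119.0, 16.1, 100.1, 90.3, 40.6, 63.7, 77.0, 45.5, 93.8, 20.3.
Season total = 736.4 DD.
Complete generations = ⌊736.4 / 133⌋ = 5.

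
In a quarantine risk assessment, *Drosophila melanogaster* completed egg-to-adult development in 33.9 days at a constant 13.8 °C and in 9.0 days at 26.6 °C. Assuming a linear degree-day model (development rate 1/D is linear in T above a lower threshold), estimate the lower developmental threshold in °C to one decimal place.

Under the model K = D·(T − T_b), so D₁·(T₁ − T_b) = D₂·(T₂ − T_b).
33.9·(13.8 − T_b) = 9.0·(26.6 − T_b)
T_b = (33.9·13.8 − 9.0·26.6) / (33.9 − 9.0) = 228.42 / 24.9 = 9.173 °C ≈ 9.2 °C.

9.2 °C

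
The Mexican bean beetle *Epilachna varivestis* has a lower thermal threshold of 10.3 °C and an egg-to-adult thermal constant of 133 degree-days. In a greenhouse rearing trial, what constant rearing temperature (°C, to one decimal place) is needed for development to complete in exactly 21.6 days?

16.5 °C

Required daily accumulation = 133 / 21.6 = 6.157 DD/day.
T = T_base + 6.157 = 10.3 + 6.157 = 16.457 ≈ 16.5 °C.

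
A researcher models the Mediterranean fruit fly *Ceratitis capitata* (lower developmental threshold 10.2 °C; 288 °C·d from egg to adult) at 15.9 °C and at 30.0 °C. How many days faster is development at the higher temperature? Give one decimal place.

At 15.9 °C: 288 / (15.9 − 10.2) = 288 / 5.7 = 50.526 d.
At 30.0 °C: 288 / (30.0 − 10.2) = 288 / 19.8 = 14.545 d.
Difference = |50.526 − 14.545| = 35.981 ≈ 36.0 days.

36.0 days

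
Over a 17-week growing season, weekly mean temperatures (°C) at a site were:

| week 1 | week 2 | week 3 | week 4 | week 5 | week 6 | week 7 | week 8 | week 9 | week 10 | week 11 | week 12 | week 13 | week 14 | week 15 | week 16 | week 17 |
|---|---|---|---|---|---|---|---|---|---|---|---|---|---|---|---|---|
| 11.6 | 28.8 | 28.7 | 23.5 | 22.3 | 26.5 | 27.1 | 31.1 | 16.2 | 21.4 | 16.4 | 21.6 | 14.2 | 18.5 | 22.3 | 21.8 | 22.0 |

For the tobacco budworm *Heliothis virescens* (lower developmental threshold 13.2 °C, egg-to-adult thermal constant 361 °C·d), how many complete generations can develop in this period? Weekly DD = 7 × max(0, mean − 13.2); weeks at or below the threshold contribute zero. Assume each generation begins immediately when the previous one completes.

2 generations

Weekly DD (7 × max(0, T̄ − 13.2)): 0.0, 109.2, 108.5, 72.1, 63.7, 93.1, 97.3, 125.3, 21.0, 57.4, 22.4, 58.8, 7.0, 37.1, 63.7, 60.2, 61.6.
Season total = 1058.4 DD.
Complete generations = ⌊1058.4 / 361⌋ = 2.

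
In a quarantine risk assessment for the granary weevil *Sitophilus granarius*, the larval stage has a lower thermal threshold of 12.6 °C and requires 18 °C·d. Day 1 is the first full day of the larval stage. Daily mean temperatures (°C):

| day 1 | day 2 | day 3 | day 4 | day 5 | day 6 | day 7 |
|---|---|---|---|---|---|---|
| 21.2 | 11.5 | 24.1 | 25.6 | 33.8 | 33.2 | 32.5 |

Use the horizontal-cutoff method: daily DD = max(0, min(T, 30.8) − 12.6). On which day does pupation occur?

Daily DD above 12.6 °C (capped at 18.2): 8.6, 0.0, 11.5, 13.0, 18.2, 18.2, 18.2.
Cumulative: 8.6, 8.6, 20.1, 33.1, 51.3, 69.5, 87.7.
The total first reaches 18 DD on day 3.

day 3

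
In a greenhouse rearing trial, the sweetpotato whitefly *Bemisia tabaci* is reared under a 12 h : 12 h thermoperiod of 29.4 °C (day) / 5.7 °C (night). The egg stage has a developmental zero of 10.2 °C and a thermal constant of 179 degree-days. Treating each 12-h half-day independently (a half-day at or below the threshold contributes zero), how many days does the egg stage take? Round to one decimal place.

18.6 days

Day half: max(0, 29.4 − 10.2) × 0.5 = 19.2 × 0.5 = 9.60 DD.
Night half: max(0, 5.7 − 10.2) × 0.5 = 0.0 × 0.5 = 0.00 DD.
Per 24 h: 9.60 DD/day.
Duration = 179 / 9.60 = 18.646 ≈ 18.6 days.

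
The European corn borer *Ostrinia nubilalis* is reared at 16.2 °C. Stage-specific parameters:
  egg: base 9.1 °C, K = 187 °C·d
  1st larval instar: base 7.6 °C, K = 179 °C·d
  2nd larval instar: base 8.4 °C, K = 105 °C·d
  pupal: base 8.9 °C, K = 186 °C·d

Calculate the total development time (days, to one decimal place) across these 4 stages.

egg: 187 / (16.2 − 9.1) = 187 / 7.1 = 26.338 d.
1st larval instar: 179 / (16.2 − 7.6) = 179 / 8.6 = 20.814 d.
2nd larval instar: 105 / (16.2 − 8.4) = 105 / 7.8 = 13.462 d.
pupal: 186 / (16.2 − 8.9) = 186 / 7.3 = 25.479 d.
Sum = 86.093 ≈ 86.1 days.

86.1 days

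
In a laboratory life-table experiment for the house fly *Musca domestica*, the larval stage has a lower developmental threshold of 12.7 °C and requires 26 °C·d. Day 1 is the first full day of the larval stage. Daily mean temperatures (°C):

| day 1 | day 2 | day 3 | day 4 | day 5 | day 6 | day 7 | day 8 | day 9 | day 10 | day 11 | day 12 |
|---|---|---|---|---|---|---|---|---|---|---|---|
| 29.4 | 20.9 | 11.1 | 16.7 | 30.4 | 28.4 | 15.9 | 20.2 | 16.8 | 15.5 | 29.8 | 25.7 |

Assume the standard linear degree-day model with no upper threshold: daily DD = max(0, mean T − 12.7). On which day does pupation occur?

day 4

Daily DD above 12.7 °C: 16.7, 8.2, 0.0, 4.0, 17.7, 15.7, 3.2, 7.5, 4.1, 2.8, 17.1, 13.0.
Cumulative: 16.7, 24.9, 24.9, 28.9, 46.6, 62.3, 65.5, 73.0, 77.1, 79.9, 97.0, 110.0.
The total first reaches 26 DD on day 4.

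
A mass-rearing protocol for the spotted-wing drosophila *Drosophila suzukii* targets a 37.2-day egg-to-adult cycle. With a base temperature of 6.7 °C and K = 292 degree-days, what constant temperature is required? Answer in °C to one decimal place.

Required daily accumulation = 292 / 37.2 = 7.849 DD/day.
T = T_base + 7.849 = 6.7 + 7.849 = 14.549 ≈ 14.5 °C.

14.5 °C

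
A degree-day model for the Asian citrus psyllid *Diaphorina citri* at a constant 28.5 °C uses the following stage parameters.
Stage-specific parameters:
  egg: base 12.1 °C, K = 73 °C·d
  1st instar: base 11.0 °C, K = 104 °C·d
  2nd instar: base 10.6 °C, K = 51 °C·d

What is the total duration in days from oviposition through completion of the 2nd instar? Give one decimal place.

egg: 73 / (28.5 − 12.1) = 73 / 16.4 = 4.451 d.
1st instar: 104 / (28.5 − 11.0) = 104 / 17.5 = 5.943 d.
2nd instar: 51 / (28.5 − 10.6) = 51 / 17.9 = 2.849 d.
Sum = 13.243 ≈ 13.2 days.

13.2 days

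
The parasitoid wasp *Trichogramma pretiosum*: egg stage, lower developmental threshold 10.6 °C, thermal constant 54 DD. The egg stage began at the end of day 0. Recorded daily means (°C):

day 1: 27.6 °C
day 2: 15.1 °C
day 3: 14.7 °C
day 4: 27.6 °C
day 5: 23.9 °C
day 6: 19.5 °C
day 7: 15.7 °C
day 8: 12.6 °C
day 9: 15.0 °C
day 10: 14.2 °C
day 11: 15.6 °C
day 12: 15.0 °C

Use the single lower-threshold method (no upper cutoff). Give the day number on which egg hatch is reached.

Daily DD above 10.6 °C: 17.0, 4.5, 4.1, 17.0, 13.3, 8.9, 5.1, 2.0, 4.4, 3.6, 5.0, 4.4.
Cumulative: 17.0, 21.5, 25.6, 42.6, 55.9, 64.8, 69.9, 71.9, 76.3, 79.9, 84.9, 89.3.
The total first reaches 54 DD on day 5.

day 5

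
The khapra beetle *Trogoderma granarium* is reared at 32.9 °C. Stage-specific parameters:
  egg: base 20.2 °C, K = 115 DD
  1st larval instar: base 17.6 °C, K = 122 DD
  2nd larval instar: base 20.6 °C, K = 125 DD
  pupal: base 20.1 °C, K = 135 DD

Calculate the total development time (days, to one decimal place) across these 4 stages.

egg: 115 / (32.9 − 20.2) = 115 / 12.7 = 9.055 d.
1st larval instar: 122 / (32.9 − 17.6) = 122 / 15.3 = 7.974 d.
2nd larval instar: 125 / (32.9 − 20.6) = 125 / 12.3 = 10.163 d.
pupal: 135 / (32.9 − 20.1) = 135 / 12.8 = 10.547 d.
Sum = 37.738 ≈ 37.7 days.

37.7 days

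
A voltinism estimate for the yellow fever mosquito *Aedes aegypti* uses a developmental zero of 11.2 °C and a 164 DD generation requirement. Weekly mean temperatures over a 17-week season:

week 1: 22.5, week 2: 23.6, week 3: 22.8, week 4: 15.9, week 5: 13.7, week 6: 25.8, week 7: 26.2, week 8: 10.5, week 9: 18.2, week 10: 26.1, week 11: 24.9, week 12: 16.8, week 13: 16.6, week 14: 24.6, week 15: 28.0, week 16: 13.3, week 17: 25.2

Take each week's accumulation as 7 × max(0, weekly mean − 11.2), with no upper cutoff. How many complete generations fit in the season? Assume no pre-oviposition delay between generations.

7 generations

Weekly DD (7 × max(0, T̄ − 11.2)): 79.1, 86.8, 81.2, 32.9, 17.5, 102.2, 105.0, 0.0, 49.0, 104.3, 95.9, 39.2, 37.8, 93.8, 117.6, 14.7, 98.0.
Season total = 1155.0 DD.
Complete generations = ⌊1155.0 / 164⌋ = 7.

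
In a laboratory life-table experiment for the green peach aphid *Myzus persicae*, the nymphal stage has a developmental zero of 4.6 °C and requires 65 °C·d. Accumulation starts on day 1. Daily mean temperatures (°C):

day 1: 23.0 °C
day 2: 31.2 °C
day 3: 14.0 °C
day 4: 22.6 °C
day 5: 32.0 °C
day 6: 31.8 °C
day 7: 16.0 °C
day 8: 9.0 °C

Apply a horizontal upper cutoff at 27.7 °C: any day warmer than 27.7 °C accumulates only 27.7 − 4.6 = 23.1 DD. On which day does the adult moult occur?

day 4

Daily DD above 4.6 °C (capped at 23.1): 18.4, 23.1, 9.4, 18.0, 23.1, 23.1, 11.4, 4.4.
Cumulative: 18.4, 41.5, 50.9, 68.9, 92.0, 115.1, 126.5, 130.9.
The total first reaches 65 DD on day 4.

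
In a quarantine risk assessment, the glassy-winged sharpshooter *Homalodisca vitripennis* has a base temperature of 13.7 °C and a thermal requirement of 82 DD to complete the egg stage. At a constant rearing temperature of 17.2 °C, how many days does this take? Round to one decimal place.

23.4 days

Daily accumulation = 17.2 − 13.7 = 3.5 DD/day.
Duration = 82 / 3.5 = 23.429 ≈ 23.4 days.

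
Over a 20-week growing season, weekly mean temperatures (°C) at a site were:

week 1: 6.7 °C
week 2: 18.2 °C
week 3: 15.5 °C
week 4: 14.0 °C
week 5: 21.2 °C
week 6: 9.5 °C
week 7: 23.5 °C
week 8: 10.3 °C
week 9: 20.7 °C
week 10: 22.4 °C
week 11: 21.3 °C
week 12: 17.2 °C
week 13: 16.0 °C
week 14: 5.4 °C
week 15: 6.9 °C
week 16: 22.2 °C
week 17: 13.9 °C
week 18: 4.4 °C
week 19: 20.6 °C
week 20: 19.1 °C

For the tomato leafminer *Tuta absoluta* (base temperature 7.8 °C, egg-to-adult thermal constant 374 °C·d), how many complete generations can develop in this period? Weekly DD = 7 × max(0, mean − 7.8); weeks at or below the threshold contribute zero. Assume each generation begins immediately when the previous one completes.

3 generations

Weekly DD (7 × max(0, T̄ − 7.8)): 0.0, 72.8, 53.9, 43.4, 93.8, 11.9, 109.9, 17.5, 90.3, 102.2, 94.5, 65.8, 57.4, 0.0, 0.0, 100.8, 42.7, 0.0, 89.6, 79.1.
Season total = 1125.6 DD.
Complete generations = ⌊1125.6 / 374⌋ = 3.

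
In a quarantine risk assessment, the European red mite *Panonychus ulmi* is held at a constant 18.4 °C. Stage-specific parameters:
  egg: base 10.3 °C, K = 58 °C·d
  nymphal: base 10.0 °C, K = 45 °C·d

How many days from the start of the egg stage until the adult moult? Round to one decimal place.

12.5 days

egg: 58 / (18.4 − 10.3) = 58 / 8.1 = 7.160 d.
nymphal: 45 / (18.4 − 10.0) = 45 / 8.4 = 5.357 d.
Sum = 12.518 ≈ 12.5 days.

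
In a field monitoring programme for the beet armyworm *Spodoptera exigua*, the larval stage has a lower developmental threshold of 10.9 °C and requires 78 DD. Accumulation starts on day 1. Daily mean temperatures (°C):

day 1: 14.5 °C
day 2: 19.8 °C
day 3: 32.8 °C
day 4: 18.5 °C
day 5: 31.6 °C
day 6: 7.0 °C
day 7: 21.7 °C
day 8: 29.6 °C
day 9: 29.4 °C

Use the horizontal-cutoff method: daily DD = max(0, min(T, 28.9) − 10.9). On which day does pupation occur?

Daily DD above 10.9 °C (capped at 18.0): 3.6, 8.9, 18.0, 7.6, 18.0, 0.0, 10.8, 18.0, 18.0.
Cumulative: 3.6, 12.5, 30.5, 38.1, 56.1, 56.1, 66.9, 84.9, 102.9.
The total first reaches 78 DD on day 8.

day 8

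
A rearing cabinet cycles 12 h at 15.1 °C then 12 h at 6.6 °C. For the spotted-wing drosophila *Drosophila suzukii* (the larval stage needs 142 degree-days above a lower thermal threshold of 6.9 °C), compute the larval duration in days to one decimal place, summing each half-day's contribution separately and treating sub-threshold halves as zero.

34.6 days

Day half: max(0, 15.1 − 6.9) × 0.5 = 8.2 × 0.5 = 4.10 DD.
Night half: max(0, 6.6 − 6.9) × 0.5 = 0.0 × 0.5 = 0.00 DD.
Per 24 h: 4.10 DD/day.
Duration = 142 / 4.10 = 34.634 ≈ 34.6 days.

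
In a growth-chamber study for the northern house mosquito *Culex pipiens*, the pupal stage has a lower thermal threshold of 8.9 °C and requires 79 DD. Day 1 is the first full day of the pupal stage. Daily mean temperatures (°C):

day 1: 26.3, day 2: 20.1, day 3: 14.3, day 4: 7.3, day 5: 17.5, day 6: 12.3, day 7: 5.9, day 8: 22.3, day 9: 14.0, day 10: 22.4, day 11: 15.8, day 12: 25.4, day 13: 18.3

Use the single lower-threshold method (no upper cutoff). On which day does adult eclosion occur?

day 11

Daily DD above 8.9 °C: 17.4, 11.2, 5.4, 0.0, 8.6, 3.4, 0.0, 13.4, 5.1, 13.5, 6.9, 16.5, 9.4.
Cumulative: 17.4, 28.6, 34.0, 34.0, 42.6, 46.0, 46.0, 59.4, 64.5, 78.0, 84.9, 101.4, 110.8.
The total first reaches 79 DD on day 11.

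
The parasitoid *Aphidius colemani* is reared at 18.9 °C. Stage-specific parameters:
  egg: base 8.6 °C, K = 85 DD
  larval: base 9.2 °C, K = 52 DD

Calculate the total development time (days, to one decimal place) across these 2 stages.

egg: 85 / (18.9 − 8.6) = 85 / 10.3 = 8.252 d.
larval: 52 / (18.9 − 9.2) = 52 / 9.7 = 5.361 d.
Sum = 13.613 ≈ 13.6 days.

13.6 days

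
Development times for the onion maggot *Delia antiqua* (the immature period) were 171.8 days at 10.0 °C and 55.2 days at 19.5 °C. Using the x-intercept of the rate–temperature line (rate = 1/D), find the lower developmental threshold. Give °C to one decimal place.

Under the model K = D·(T − T_b), so D₁·(T₁ − T_b) = D₂·(T₂ − T_b).
171.8·(10.0 − T_b) = 55.2·(19.5 − T_b)
T_b = (171.8·10.0 − 55.2·19.5) / (171.8 − 55.2) = 641.60 / 116.6 = 5.503 °C ≈ 5.5 °C.

5.5 °C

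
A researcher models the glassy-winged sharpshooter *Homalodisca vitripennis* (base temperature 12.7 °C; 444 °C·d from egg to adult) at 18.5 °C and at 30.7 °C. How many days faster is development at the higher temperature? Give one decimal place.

At 18.5 °C: 444 / (18.5 − 12.7) = 444 / 5.8 = 76.552 d.
At 30.7 °C: 444 / (30.7 − 12.7) = 444 / 18.0 = 24.667 d.
Difference = |76.552 − 24.667| = 51.885 ≈ 51.9 days.

51.9 days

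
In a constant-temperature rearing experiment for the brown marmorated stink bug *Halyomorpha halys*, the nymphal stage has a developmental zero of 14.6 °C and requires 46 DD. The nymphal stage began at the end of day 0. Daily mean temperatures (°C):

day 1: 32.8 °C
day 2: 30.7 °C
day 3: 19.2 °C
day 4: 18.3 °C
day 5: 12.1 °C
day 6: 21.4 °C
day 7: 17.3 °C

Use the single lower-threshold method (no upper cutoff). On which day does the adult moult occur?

day 6

Daily DD above 14.6 °C: 18.2, 16.1, 4.6, 3.7, 0.0, 6.8, 2.7.
Cumulative: 18.2, 34.3, 38.9, 42.6, 42.6, 49.4, 52.1.
The total first reaches 46 DD on day 6.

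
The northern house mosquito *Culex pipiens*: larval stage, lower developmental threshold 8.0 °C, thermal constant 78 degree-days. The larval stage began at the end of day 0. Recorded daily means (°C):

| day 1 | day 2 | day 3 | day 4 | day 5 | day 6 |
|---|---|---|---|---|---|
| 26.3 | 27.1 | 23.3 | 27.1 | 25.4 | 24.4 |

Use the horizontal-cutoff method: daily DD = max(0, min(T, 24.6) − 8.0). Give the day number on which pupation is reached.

day 5

Daily DD above 8.0 °C (capped at 16.6): 16.6, 16.6, 15.3, 16.6, 16.6, 16.4.
Cumulative: 16.6, 33.2, 48.5, 65.1, 81.7, 98.1.
The total first reaches 78 DD on day 5.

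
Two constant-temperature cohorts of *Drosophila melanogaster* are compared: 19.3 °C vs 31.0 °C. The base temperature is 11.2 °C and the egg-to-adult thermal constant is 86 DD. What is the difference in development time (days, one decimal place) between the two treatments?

At 19.3 °C: 86 / (19.3 − 11.2) = 86 / 8.1 = 10.617 d.
At 31.0 °C: 86 / (31.0 − 11.2) = 86 / 19.8 = 4.343 d.
Difference = |10.617 − 4.343| = 6.274 ≈ 6.3 days.

6.3 days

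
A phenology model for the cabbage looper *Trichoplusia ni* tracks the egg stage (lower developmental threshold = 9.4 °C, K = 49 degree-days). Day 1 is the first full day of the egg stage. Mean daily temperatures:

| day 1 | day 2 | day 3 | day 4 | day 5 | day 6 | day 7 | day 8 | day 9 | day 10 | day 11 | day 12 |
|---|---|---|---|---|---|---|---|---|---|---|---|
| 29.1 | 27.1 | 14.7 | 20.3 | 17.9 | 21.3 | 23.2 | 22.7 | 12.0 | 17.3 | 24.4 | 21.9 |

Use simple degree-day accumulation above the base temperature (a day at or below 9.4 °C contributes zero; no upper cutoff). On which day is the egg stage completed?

Daily DD above 9.4 °C: 19.7, 17.7, 5.3, 10.9, 8.5, 11.9, 13.8, 13.3, 2.6, 7.9, 15.0, 12.5.
Cumulative: 19.7, 37.4, 42.7, 53.6, 62.1, 74.0, 87.8, 101.1, 103.7, 111.6, 126.6, 139.1.
The total first reaches 49 DD on day 4.

day 4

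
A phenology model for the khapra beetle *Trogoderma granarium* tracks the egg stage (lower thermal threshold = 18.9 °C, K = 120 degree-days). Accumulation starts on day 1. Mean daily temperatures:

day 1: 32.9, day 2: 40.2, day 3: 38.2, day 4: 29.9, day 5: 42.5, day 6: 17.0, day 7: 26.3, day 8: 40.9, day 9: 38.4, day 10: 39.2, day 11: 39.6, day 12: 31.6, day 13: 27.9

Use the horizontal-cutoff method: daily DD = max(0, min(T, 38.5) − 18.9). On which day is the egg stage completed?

Daily DD above 18.9 °C (capped at 19.6): 14.0, 19.6, 19.3, 11.0, 19.6, 0.0, 7.4, 19.6, 19.5, 19.6, 19.6, 12.7, 9.0.
Cumulative: 14.0, 33.6, 52.9, 63.9, 83.5, 83.5, 90.9, 110.5, 130.0, 149.6, 169.2, 181.9, 190.9.
The total first reaches 120 DD on day 9.

day 9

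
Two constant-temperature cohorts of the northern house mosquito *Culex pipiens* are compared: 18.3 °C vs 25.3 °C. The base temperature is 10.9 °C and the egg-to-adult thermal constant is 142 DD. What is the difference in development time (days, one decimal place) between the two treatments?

At 18.3 °C: 142 / (18.3 − 10.9) = 142 / 7.4 = 19.189 d.
At 25.3 °C: 142 / (25.3 − 10.9) = 142 / 14.4 = 9.861 d.
Difference = |19.189 − 9.861| = 9.328 ≈ 9.3 days.

9.3 days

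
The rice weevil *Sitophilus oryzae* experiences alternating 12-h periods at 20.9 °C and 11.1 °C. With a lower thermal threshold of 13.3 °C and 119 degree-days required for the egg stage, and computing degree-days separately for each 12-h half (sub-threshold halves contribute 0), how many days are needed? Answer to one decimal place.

Day half: max(0, 20.9 − 13.3) × 0.5 = 7.6 × 0.5 = 3.80 DD.
Night half: max(0, 11.1 − 13.3) × 0.5 = 0.0 × 0.5 = 0.00 DD.
Per 24 h: 3.80 DD/day.
Duration = 119 / 3.80 = 31.316 ≈ 31.3 days.

31.3 days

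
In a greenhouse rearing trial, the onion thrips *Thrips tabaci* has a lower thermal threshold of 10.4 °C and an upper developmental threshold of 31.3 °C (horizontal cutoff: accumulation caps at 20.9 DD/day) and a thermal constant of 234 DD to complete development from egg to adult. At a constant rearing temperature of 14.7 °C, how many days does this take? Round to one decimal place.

54.4 days

Daily accumulation = 14.7 − 10.4 = 4.3 DD/day.
Duration = 234 / 4.3 = 54.419 ≈ 54.4 days.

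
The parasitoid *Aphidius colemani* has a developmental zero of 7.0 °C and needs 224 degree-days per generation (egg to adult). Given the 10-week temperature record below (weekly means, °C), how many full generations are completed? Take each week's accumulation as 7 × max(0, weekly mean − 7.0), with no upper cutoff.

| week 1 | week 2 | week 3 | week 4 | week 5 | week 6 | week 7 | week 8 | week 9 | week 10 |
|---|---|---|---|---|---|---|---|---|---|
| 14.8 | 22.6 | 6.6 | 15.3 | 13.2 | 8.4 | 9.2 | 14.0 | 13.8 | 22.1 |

2 generations

Weekly DD (7 × max(0, T̄ − 7.0)): 54.6, 109.2, 0.0, 58.1, 43.4, 9.8, 15.4, 49.0, 47.6, 105.7.
Season total = 492.8 DD.
Complete generations = ⌊492.8 / 224⌋ = 2.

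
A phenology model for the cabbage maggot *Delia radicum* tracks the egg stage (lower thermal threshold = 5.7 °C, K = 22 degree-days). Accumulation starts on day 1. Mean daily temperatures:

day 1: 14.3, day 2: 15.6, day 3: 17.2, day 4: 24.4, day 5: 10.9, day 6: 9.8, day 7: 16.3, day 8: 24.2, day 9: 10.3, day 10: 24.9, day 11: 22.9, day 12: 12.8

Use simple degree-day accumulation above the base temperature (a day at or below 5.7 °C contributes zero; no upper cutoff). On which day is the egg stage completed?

Daily DD above 5.7 °C: 8.6, 9.9, 11.5, 18.7, 5.2, 4.1, 10.6, 18.5, 4.6, 19.2, 17.2, 7.1.
Cumulative: 8.6, 18.5, 30.0, 48.7, 53.9, 58.0, 68.6, 87.1, 91.7, 110.9, 128.1, 135.2.
The total first reaches 22 DD on day 3.

day 3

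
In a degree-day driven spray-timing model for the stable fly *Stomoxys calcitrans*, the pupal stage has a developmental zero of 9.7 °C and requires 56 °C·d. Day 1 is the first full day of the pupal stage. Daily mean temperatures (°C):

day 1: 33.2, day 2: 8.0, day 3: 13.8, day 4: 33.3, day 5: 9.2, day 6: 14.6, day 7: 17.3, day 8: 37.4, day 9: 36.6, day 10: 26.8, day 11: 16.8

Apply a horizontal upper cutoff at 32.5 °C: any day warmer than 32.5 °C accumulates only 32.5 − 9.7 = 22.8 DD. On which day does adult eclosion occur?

Daily DD above 9.7 °C (capped at 22.8): 22.8, 0.0, 4.1, 22.8, 0.0, 4.9, 7.6, 22.8, 22.8, 17.1, 7.1.
Cumulative: 22.8, 22.8, 26.9, 49.7, 49.7, 54.6, 62.2, 85.0, 107.8, 124.9, 132.0.
The total first reaches 56 DD on day 7.

day 7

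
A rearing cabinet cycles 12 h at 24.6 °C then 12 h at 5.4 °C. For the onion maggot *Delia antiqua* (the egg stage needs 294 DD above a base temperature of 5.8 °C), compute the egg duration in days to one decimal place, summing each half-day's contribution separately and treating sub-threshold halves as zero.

31.3 days

Day half: max(0, 24.6 − 5.8) × 0.5 = 18.8 × 0.5 = 9.40 DD.
Night half: max(0, 5.4 − 5.8) × 0.5 = 0.0 × 0.5 = 0.00 DD.
Per 24 h: 9.40 DD/day.
Duration = 294 / 9.40 = 31.277 ≈ 31.3 days.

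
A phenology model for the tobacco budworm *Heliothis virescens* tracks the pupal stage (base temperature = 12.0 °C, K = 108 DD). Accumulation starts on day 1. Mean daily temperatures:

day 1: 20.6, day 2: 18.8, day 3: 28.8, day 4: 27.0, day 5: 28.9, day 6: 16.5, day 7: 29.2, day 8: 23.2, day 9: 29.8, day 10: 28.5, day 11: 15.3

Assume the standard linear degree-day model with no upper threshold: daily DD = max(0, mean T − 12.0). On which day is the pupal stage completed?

Daily DD above 12.0 °C: 8.6, 6.8, 16.8, 15.0, 16.9, 4.5, 17.2, 11.2, 17.8, 16.5, 3.3.
Cumulative: 8.6, 15.4, 32.2, 47.2, 64.1, 68.6, 85.8, 97.0, 114.8, 131.3, 134.6.
The total first reaches 108 DD on day 9.

day 9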